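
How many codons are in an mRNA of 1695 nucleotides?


codons = nucleotides / 3
codons = 1695 / 3 = 565

565


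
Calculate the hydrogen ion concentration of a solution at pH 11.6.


[H+] = 10^(-pH)
[H+] = 10^(-11.6)
[H+] = 2.512e-12 M

2.512e-12 M


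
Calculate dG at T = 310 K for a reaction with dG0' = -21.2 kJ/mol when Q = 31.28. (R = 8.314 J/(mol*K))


dG = dG0' + RT * ln(Q) / 1000
dG = -21.2 + 8.314 * 310 * ln(31.28) / 1000
dG = -12.3263 kJ/mol

-12.3263 kJ/mol


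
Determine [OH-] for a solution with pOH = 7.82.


[OH-] = 10^(-pOH)
[OH-] = 10^(-7.82)
[OH-] = 1.514e-08 M

1.514e-08 M


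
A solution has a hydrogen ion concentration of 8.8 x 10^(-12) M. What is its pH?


pH = -log10([H+])
pH = -log10(8.8 x 10^(-12))
pH = 11.0555

11.0555


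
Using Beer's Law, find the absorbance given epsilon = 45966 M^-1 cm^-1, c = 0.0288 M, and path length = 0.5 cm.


A = epsilon * c * l
A = 45966 * 0.0288 * 0.5
A = 661.9104

661.9104


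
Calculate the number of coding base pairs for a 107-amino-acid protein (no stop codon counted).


Each amino acid = 1 codon = 3 bp
bp = 107 * 3 = 321 bp

321 bp


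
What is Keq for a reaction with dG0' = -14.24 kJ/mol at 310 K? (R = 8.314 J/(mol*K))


Keq = exp(-dG0 * 1000 / (R * T))
Keq = exp(-(-14.24) * 1000 / (8.314 * 310))
Keq = 250.9055

250.9055


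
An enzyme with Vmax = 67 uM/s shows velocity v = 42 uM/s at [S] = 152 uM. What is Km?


Km = [S] * (Vmax - v) / v
Km = 152 * (67 - 42) / 42
Km = 90.4762 uM

90.4762 uM


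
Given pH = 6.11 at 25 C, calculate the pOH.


pOH = 14 - pH
pOH = 14 - 6.11
pOH = 7.89

7.89


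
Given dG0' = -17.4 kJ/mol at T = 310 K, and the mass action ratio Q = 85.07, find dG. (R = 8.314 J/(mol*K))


dG = dG0' + RT * ln(Q) / 1000
dG = -17.4 + 8.314 * 310 * ln(85.07) / 1000
dG = -5.9477 kJ/mol

-5.9477 kJ/mol


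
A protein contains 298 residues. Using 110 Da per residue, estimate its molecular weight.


MW = n_residues * 110 Da
MW = 298 * 110
MW = 32780 Da

32780 Da


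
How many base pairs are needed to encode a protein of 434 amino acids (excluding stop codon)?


Each amino acid = 1 codon = 3 bp
bp = 434 * 3 = 1302 bp

1302 bp


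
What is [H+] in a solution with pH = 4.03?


[H+] = 10^(-pH)
[H+] = 10^(-4.03)
[H+] = 9.333e-05 M

9.333e-05 M


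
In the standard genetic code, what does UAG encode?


Standard genetic code lookup.
Codon UAG -> Stop

Stop


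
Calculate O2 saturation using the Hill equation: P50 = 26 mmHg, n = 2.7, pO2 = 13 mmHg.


Y = pO2^n / (P50^n + pO2^n)
Y = 13^2.7 / (26^2.7 + 13^2.7)
Y = 13.34%

13.34%


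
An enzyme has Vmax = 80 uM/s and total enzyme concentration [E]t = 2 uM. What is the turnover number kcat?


kcat = Vmax / [E]t
kcat = 80 / 2
kcat = 40.0 s^-1

40.0 s^-1


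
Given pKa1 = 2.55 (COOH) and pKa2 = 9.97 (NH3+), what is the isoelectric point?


pI = (pKa1 + pKa2) / 2
pI = (2.55 + 9.97) / 2
pI = 6.26

6.26


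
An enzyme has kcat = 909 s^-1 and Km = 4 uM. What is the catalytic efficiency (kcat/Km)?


Catalytic efficiency = kcat / Km
= 909 / 4
= 227.25 uM^-1*s^-1

227.25 uM^-1*s^-1


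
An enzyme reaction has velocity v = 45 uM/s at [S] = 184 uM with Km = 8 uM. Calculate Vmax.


Vmax = v * (Km + [S]) / [S]
Vmax = 45 * (8 + 184) / 184
Vmax = 46.9565 uM/s

46.9565 uM/s


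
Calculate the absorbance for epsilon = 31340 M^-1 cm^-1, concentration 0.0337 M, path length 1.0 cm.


A = epsilon * c * l
A = 31340 * 0.0337 * 1.0
A = 1056.158

1056.158


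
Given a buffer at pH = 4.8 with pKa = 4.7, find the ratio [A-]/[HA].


[A-]/[HA] = 10^(pH - pKa)
= 10^(4.8 - 4.7)
= 1.2589

1.2589


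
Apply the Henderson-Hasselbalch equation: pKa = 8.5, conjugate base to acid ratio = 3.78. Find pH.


pH = pKa + log10([A-]/[HA])
pH = 8.5 + log10(3.78)
pH = 9.0775

9.0775


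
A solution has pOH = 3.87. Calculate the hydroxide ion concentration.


[OH-] = 10^(-pOH)
[OH-] = 10^(-3.87)
[OH-] = 1.349e-04 M

1.349e-04 M


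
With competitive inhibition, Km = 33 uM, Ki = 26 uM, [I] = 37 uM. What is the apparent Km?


Km_app = Km * (1 + [I]/Ki)
Km_app = 33 * (1 + 37/26)
Km_app = 79.9615 uM

79.9615 uM


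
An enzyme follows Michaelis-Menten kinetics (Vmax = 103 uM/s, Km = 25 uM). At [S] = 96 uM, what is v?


v = Vmax * [S] / (Km + [S])
v = 103 * 96 / (25 + 96)
v = 81.719 uM/s

81.719 uM/s


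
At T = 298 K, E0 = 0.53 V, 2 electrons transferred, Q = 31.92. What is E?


E = E0 - (RT/nF) * ln(Q)
E = 0.53 - (8.314 * 298 / (2 * 96485)) * ln(31.92)
E = 0.4855 V

0.4855 V


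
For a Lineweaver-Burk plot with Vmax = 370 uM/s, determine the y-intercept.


y-intercept = 1/Vmax
= 1/370
= 0.0027 s/uM

0.0027 s/uM


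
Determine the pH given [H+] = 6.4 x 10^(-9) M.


pH = -log10([H+])
pH = -log10(6.4 x 10^(-9))
pH = 8.1938

8.1938


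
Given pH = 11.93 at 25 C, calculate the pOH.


pOH = 14 - pH
pOH = 14 - 11.93
pOH = 2.07

2.07


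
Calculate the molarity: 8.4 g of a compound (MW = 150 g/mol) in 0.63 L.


C = (mass / MW) / volume
C = (8.4 / 150) / 0.63
C = 0.0889 M

0.0889 M


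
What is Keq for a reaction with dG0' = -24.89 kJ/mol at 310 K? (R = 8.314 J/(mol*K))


Keq = exp(-dG0 * 1000 / (R * T))
Keq = exp(-(-24.89) * 1000 / (8.314 * 310))
Keq = 15634.6286

15634.6286


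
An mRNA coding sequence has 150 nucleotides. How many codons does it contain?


codons = nucleotides / 3
codons = 150 / 3 = 50

50


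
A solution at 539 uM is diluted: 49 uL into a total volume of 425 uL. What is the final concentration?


C2 = C1 * V1 / V2
C2 = 539 * 49 / 425
C2 = 62.1435 uM

62.1435 uM


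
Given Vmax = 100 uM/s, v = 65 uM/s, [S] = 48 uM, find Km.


Km = [S] * (Vmax - v) / v
Km = 48 * (100 - 65) / 65
Km = 25.8462 uM

25.8462 uM


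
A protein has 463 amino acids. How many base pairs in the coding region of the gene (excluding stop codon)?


Each amino acid = 1 codon = 3 bp
bp = 463 * 3 = 1389 bp

1389 bp


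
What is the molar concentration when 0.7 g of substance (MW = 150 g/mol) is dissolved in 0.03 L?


C = (mass / MW) / volume
C = (0.7 / 150) / 0.03
C = 0.1556 M

0.1556 M


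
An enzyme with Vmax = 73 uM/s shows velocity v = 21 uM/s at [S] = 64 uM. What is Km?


Km = [S] * (Vmax - v) / v
Km = 64 * (73 - 21) / 21
Km = 158.4762 uM

158.4762 uM


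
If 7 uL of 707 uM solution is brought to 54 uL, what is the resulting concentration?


C2 = C1 * V1 / V2
C2 = 707 * 7 / 54
C2 = 91.6481 uM

91.6481 uM


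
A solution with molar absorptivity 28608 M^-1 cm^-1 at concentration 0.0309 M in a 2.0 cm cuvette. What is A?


A = epsilon * c * l
A = 28608 * 0.0309 * 2.0
A = 1767.9744

1767.9744


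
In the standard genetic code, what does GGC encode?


Standard genetic code lookup.
Codon GGC -> Gly

Gly


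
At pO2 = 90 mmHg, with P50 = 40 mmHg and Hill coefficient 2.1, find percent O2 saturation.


Y = pO2^n / (P50^n + pO2^n)
Y = 90^2.1 / (40^2.1 + 90^2.1)
Y = 84.59%

84.59%


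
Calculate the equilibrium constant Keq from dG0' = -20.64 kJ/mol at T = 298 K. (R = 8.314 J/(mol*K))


Keq = exp(-dG0 * 1000 / (R * T))
Keq = exp(-(-20.64) * 1000 / (8.314 * 298))
Keq = 4149.4734

4149.4734


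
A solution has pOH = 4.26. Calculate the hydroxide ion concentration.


[OH-] = 10^(-pOH)
[OH-] = 10^(-4.26)
[OH-] = 5.495e-05 M

5.495e-05 M


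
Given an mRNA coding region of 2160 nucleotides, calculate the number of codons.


codons = nucleotides / 3
codons = 2160 / 3 = 720

720


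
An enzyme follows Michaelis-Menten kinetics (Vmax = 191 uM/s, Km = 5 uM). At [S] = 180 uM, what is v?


v = Vmax * [S] / (Km + [S])
v = 191 * 180 / (5 + 180)
v = 185.8378 uM/s

185.8378 uM/s


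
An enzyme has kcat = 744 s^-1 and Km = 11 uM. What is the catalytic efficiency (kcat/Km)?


Catalytic efficiency = kcat / Km
= 744 / 11
= 67.6364 uM^-1*s^-1

67.6364 uM^-1*s^-1


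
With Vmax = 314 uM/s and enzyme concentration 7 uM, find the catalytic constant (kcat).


kcat = Vmax / [E]t
kcat = 314 / 7
kcat = 44.8571 s^-1

44.8571 s^-1


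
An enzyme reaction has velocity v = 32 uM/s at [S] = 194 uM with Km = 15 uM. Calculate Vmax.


Vmax = v * (Km + [S]) / [S]
Vmax = 32 * (15 + 194) / 194
Vmax = 34.4742 uM/s

34.4742 uM/s


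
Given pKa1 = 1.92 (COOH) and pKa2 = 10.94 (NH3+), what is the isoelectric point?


pI = (pKa1 + pKa2) / 2
pI = (1.92 + 10.94) / 2
pI = 6.43

6.43


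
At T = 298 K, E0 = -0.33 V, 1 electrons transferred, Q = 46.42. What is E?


E = E0 - (RT/nF) * ln(Q)
E = -0.33 - (8.314 * 298 / (1 * 96485)) * ln(46.42)
E = -0.4285 V

-0.4285 V


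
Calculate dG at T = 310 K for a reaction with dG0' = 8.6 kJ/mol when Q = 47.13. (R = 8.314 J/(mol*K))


dG = dG0' + RT * ln(Q) / 1000
dG = 8.6 + 8.314 * 310 * ln(47.13) / 1000
dG = 18.5303 kJ/mol

18.5303 kJ/mol


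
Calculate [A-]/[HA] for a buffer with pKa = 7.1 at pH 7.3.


[A-]/[HA] = 10^(pH - pKa)
= 10^(7.3 - 7.1)
= 1.5849

1.5849


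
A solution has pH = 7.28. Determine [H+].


[H+] = 10^(-pH)
[H+] = 10^(-7.28)
[H+] = 5.248e-08 M

5.248e-08 M


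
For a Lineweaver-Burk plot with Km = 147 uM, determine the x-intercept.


x-intercept = -1/Km
= -1/147
= -0.0068 1/uM

-0.0068 1/uM


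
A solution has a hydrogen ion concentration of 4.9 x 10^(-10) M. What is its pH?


pH = -log10([H+])
pH = -log10(4.9 x 10^(-10))
pH = 9.3098

9.3098


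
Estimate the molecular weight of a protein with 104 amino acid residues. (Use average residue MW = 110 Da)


MW = n_residues * 110 Da
MW = 104 * 110
MW = 11440 Da

11440 Da


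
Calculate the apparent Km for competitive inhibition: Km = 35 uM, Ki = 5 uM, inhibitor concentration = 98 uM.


Km_app = Km * (1 + [I]/Ki)
Km_app = 35 * (1 + 98/5)
Km_app = 721.0 uM

721.0 uM


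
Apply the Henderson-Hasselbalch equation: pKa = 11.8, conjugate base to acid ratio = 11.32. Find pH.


pH = pKa + log10([A-]/[HA])
pH = 11.8 + log10(11.32)
pH = 12.8538

12.8538


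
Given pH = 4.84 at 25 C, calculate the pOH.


pOH = 14 - pH
pOH = 14 - 4.84
pOH = 9.16

9.16


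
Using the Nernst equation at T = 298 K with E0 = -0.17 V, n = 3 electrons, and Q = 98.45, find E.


E = E0 - (RT/nF) * ln(Q)
E = -0.17 - (8.314 * 298 / (3 * 96485)) * ln(98.45)
E = -0.2093 V

-0.2093 V


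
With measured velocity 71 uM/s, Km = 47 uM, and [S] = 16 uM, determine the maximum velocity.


Vmax = v * (Km + [S]) / [S]
Vmax = 71 * (47 + 16) / 16
Vmax = 279.5625 uM/s

279.5625 uM/s


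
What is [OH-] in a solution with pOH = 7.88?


[OH-] = 10^(-pOH)
[OH-] = 10^(-7.88)
[OH-] = 1.318e-08 M

1.318e-08 M


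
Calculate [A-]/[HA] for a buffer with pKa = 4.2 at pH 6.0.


[A-]/[HA] = 10^(pH - pKa)
= 10^(6.0 - 4.2)
= 63.0957

63.0957


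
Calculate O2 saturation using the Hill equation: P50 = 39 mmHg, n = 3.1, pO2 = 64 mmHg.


Y = pO2^n / (P50^n + pO2^n)
Y = 64^3.1 / (39^3.1 + 64^3.1)
Y = 82.28%

82.28%


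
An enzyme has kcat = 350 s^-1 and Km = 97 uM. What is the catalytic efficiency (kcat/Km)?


Catalytic efficiency = kcat / Km
= 350 / 97
= 3.6082 uM^-1*s^-1

3.6082 uM^-1*s^-1


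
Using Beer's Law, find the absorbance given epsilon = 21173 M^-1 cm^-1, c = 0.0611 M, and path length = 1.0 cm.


A = epsilon * c * l
A = 21173 * 0.0611 * 1.0
A = 1293.6703

1293.6703


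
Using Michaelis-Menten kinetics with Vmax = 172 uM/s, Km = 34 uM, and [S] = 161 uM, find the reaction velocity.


v = Vmax * [S] / (Km + [S])
v = 172 * 161 / (34 + 161)
v = 142.0103 uM/s

142.0103 uM/s


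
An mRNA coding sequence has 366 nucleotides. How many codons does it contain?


codons = nucleotides / 3
codons = 366 / 3 = 122

122


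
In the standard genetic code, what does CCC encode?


Standard genetic code lookup.
Codon CCC -> Pro

Pro


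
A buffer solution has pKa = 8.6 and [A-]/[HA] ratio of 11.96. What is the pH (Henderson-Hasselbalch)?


pH = pKa + log10([A-]/[HA])
pH = 8.6 + log10(11.96)
pH = 9.6777

9.6777


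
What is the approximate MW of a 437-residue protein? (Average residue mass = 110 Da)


MW = n_residues * 110 Da
MW = 437 * 110
MW = 48070 Da

48070 Da


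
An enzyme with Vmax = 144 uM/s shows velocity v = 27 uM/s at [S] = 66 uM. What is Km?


Km = [S] * (Vmax - v) / v
Km = 66 * (144 - 27) / 27
Km = 286.0 uM

286.0 uM


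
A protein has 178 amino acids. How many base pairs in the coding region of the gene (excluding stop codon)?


Each amino acid = 1 codon = 3 bp
bp = 178 * 3 = 534 bp

534 bp


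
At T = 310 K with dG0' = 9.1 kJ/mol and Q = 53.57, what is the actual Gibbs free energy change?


dG = dG0' + RT * ln(Q) / 1000
dG = 9.1 + 8.314 * 310 * ln(53.57) / 1000
dG = 19.3604 kJ/mol

19.3604 kJ/mol


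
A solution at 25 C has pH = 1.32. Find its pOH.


pOH = 14 - pH
pOH = 14 - 1.32
pOH = 12.68

12.68


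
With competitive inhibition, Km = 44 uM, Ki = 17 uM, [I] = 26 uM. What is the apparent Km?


Km_app = Km * (1 + [I]/Ki)
Km_app = 44 * (1 + 26/17)
Km_app = 111.2941 uM

111.2941 uM


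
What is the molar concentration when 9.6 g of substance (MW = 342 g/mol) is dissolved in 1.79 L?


C = (mass / MW) / volume
C = (9.6 / 342) / 1.79
C = 0.0157 M

0.0157 M


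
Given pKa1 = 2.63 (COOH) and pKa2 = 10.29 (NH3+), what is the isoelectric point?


pI = (pKa1 + pKa2) / 2
pI = (2.63 + 10.29) / 2
pI = 6.46

6.46


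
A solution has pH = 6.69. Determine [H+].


[H+] = 10^(-pH)
[H+] = 10^(-6.69)
[H+] = 2.042e-07 M

2.042e-07 M


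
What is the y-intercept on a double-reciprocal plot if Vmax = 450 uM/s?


y-intercept = 1/Vmax
= 1/450
= 0.0022 s/uM

0.0022 s/uM


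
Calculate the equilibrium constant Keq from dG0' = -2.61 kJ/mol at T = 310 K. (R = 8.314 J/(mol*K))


Keq = exp(-dG0 * 1000 / (R * T))
Keq = exp(-(-2.61) * 1000 / (8.314 * 310))
Keq = 2.7529

2.7529


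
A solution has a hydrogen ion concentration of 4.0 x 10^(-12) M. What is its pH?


pH = -log10([H+])
pH = -log10(4.0 x 10^(-12))
pH = 11.3979

11.3979


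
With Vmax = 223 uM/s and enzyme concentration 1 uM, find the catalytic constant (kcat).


kcat = Vmax / [E]t
kcat = 223 / 1
kcat = 223.0 s^-1

223.0 s^-1


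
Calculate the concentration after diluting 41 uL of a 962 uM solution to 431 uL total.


C2 = C1 * V1 / V2
C2 = 962 * 41 / 431
C2 = 91.5128 uM

91.5128 uM


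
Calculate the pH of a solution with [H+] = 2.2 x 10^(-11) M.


pH = -log10([H+])
pH = -log10(2.2 x 10^(-11))
pH = 10.6576

10.6576


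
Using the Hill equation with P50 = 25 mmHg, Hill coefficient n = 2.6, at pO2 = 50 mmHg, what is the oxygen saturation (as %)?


Y = pO2^n / (P50^n + pO2^n)
Y = 50^2.6 / (25^2.6 + 50^2.6)
Y = 85.84%

85.84%


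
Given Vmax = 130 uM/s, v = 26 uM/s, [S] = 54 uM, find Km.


Km = [S] * (Vmax - v) / v
Km = 54 * (130 - 26) / 26
Km = 216.0 uM

216.0 uM


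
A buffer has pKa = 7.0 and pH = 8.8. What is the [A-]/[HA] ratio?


[A-]/[HA] = 10^(pH - pKa)
= 10^(8.8 - 7.0)
= 63.0957

63.0957


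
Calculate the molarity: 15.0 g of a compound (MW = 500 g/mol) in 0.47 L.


C = (mass / MW) / volume
C = (15.0 / 500) / 0.47
C = 0.0638 M

0.0638 M


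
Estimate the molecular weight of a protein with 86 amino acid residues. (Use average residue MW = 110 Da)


MW = n_residues * 110 Da
MW = 86 * 110
MW = 9460 Da

9460 Da


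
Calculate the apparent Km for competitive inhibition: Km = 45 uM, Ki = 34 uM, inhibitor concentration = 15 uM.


Km_app = Km * (1 + [I]/Ki)
Km_app = 45 * (1 + 15/34)
Km_app = 64.8529 uM

64.8529 uM


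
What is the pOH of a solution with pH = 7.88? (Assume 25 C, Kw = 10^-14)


pOH = 14 - pH
pOH = 14 - 7.88
pOH = 6.12

6.12


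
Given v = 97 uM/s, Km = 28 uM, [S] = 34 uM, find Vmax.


Vmax = v * (Km + [S]) / [S]
Vmax = 97 * (28 + 34) / 34
Vmax = 176.8824 uM/s

176.8824 uM/s


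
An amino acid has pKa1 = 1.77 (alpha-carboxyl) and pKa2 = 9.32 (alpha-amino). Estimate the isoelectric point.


pI = (pKa1 + pKa2) / 2
pI = (1.77 + 9.32) / 2
pI = 5.545

5.545


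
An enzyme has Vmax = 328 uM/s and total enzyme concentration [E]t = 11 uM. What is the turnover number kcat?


kcat = Vmax / [E]t
kcat = 328 / 11
kcat = 29.8182 s^-1

29.8182 s^-1


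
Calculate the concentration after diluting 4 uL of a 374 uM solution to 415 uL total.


C2 = C1 * V1 / V2
C2 = 374 * 4 / 415
C2 = 3.6048 uM

3.6048 uM


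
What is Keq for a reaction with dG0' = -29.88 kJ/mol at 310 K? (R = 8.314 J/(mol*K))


Keq = exp(-dG0 * 1000 / (R * T))
Keq = exp(-(-29.88) * 1000 / (8.314 * 310))
Keq = 108374.5087

108374.5087


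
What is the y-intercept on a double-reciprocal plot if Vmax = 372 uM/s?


y-intercept = 1/Vmax
= 1/372
= 0.0027 s/uM

0.0027 s/uM


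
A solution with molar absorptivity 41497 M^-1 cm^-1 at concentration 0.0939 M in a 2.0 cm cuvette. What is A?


A = epsilon * c * l
A = 41497 * 0.0939 * 2.0
A = 7793.1366

7793.1366


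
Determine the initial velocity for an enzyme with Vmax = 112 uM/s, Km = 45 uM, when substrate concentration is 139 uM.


v = Vmax * [S] / (Km + [S])
v = 112 * 139 / (45 + 139)
v = 84.6087 uM/s

84.6087 uM/s


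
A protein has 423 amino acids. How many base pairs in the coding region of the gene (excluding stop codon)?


Each amino acid = 1 codon = 3 bp
bp = 423 * 3 = 1269 bp

1269 bp


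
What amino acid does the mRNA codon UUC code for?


Standard genetic code lookup.
Codon UUC -> Phe

Phe


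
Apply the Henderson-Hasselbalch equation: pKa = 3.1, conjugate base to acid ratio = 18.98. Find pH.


pH = pKa + log10([A-]/[HA])
pH = 3.1 + log10(18.98)
pH = 4.3783

4.3783


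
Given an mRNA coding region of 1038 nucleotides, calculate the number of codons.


codons = nucleotides / 3
codons = 1038 / 3 = 346

346


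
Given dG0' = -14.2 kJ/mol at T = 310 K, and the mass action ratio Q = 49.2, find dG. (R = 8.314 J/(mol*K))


dG = dG0' + RT * ln(Q) / 1000
dG = -14.2 + 8.314 * 310 * ln(49.2) / 1000
dG = -4.159 kJ/mol

-4.159 kJ/mol


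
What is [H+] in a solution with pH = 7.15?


[H+] = 10^(-pH)
[H+] = 10^(-7.15)
[H+] = 7.079e-08 M

7.079e-08 M


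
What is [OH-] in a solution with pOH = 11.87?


[OH-] = 10^(-pOH)
[OH-] = 10^(-11.87)
[OH-] = 1.349e-12 M

1.349e-12 M


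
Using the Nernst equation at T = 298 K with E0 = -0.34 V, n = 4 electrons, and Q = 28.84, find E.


E = E0 - (RT/nF) * ln(Q)
E = -0.34 - (8.314 * 298 / (4 * 96485)) * ln(28.84)
E = -0.3616 V

-0.3616 V


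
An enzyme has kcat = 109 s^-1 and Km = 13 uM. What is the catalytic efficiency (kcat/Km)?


Catalytic efficiency = kcat / Km
= 109 / 13
= 8.3846 uM^-1*s^-1

8.3846 uM^-1*s^-1


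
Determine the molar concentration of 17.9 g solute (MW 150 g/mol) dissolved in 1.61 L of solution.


C = (mass / MW) / volume
C = (17.9 / 150) / 1.61
C = 0.0741 M

0.0741 M


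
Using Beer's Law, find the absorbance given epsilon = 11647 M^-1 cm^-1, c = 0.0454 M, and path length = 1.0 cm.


A = epsilon * c * l
A = 11647 * 0.0454 * 1.0
A = 528.7738

528.7738


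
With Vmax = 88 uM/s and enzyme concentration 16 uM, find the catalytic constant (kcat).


kcat = Vmax / [E]t
kcat = 88 / 16
kcat = 5.5 s^-1

5.5 s^-1


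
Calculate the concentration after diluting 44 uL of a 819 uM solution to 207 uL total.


C2 = C1 * V1 / V2
C2 = 819 * 44 / 207
C2 = 174.087 uM

174.087 uM


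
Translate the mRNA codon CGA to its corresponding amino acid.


Standard genetic code lookup.
Codon CGA -> Arg

Arg


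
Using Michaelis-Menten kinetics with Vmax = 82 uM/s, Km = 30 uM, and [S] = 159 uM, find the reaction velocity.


v = Vmax * [S] / (Km + [S])
v = 82 * 159 / (30 + 159)
v = 68.9841 uM/s

68.9841 uM/s


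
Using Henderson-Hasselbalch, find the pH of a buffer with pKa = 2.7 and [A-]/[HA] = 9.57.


pH = pKa + log10([A-]/[HA])
pH = 2.7 + log10(9.57)
pH = 3.6809

3.6809


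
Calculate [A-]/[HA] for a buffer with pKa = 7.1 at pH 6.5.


[A-]/[HA] = 10^(pH - pKa)
= 10^(6.5 - 7.1)
= 0.2512

0.2512


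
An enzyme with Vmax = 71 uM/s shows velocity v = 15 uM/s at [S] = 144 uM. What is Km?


Km = [S] * (Vmax - v) / v
Km = 144 * (71 - 15) / 15
Km = 537.6 uM

537.6 uM


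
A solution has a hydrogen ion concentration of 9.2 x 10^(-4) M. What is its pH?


pH = -log10([H+])
pH = -log10(9.2 x 10^(-4))
pH = 3.0362

3.0362


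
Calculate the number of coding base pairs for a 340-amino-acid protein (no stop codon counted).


Each amino acid = 1 codon = 3 bp
bp = 340 * 3 = 1020 bp

1020 bp


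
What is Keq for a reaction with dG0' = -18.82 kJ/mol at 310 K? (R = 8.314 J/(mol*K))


Keq = exp(-dG0 * 1000 / (R * T))
Keq = exp(-(-18.82) * 1000 / (8.314 * 310))
Keq = 1483.415

1483.415


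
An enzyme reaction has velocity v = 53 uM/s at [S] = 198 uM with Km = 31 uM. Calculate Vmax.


Vmax = v * (Km + [S]) / [S]
Vmax = 53 * (31 + 198) / 198
Vmax = 61.298 uM/s

61.298 uM/s


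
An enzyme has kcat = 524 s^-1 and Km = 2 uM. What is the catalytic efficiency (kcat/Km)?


Catalytic efficiency = kcat / Km
= 524 / 2
= 262.0 uM^-1*s^-1

262.0 uM^-1*s^-1


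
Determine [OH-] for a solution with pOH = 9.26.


[OH-] = 10^(-pOH)
[OH-] = 10^(-9.26)
[OH-] = 5.495e-10 M

5.495e-10 M


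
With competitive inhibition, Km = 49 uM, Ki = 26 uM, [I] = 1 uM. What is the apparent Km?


Km_app = Km * (1 + [I]/Ki)
Km_app = 49 * (1 + 1/26)
Km_app = 50.8846 uM

50.8846 uM


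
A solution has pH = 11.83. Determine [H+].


[H+] = 10^(-pH)
[H+] = 10^(-11.83)
[H+] = 1.479e-12 M

1.479e-12 M


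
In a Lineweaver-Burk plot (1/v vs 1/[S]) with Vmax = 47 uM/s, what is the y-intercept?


y-intercept = 1/Vmax
= 1/47
= 0.0213 s/uM

0.0213 s/uM


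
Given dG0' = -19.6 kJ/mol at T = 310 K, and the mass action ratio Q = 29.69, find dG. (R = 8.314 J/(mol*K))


dG = dG0' + RT * ln(Q) / 1000
dG = -19.6 + 8.314 * 310 * ln(29.69) / 1000
dG = -10.8607 kJ/mol

-10.8607 kJ/mol


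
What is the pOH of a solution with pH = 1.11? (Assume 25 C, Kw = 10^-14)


pOH = 14 - pH
pOH = 14 - 1.11
pOH = 12.89

12.89


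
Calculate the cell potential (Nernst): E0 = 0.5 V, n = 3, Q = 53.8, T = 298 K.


E = E0 - (RT/nF) * ln(Q)
E = 0.5 - (8.314 * 298 / (3 * 96485)) * ln(53.8)
E = 0.4659 V

0.4659 V


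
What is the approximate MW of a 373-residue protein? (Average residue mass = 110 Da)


MW = n_residues * 110 Da
MW = 373 * 110
MW = 41030 Da

41030 Da


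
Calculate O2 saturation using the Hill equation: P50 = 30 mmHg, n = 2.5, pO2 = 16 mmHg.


Y = pO2^n / (P50^n + pO2^n)
Y = 16^2.5 / (30^2.5 + 16^2.5)
Y = 17.2%

17.2%


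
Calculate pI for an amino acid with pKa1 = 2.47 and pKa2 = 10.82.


pI = (pKa1 + pKa2) / 2
pI = (2.47 + 10.82) / 2
pI = 6.645

6.645


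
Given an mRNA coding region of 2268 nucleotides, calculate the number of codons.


codons = nucleotides / 3
codons = 2268 / 3 = 756

756


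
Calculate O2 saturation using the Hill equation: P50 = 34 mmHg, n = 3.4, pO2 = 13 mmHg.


Y = pO2^n / (P50^n + pO2^n)
Y = 13^3.4 / (34^3.4 + 13^3.4)
Y = 3.67%

3.67%


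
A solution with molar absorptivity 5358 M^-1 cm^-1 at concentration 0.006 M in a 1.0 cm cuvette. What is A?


A = epsilon * c * l
A = 5358 * 0.006 * 1.0
A = 32.148

32.148


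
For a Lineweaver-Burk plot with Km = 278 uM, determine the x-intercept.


x-intercept = -1/Km
= -1/278
= -0.0036 1/uM

-0.0036 1/uM


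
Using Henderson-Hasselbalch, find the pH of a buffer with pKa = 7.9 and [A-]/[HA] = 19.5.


pH = pKa + log10([A-]/[HA])
pH = 7.9 + log10(19.5)
pH = 9.19

9.19


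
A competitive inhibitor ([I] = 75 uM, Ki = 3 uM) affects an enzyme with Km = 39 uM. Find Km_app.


Km_app = Km * (1 + [I]/Ki)
Km_app = 39 * (1 + 75/3)
Km_app = 1014.0 uM

1014.0 uM


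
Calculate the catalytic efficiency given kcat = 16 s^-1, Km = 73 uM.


Catalytic efficiency = kcat / Km
= 16 / 73
= 0.2192 uM^-1*s^-1

0.2192 uM^-1*s^-1


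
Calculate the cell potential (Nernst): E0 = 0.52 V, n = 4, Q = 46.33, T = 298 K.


E = E0 - (RT/nF) * ln(Q)
E = 0.52 - (8.314 * 298 / (4 * 96485)) * ln(46.33)
E = 0.4954 V

0.4954 V


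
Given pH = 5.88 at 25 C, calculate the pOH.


pOH = 14 - pH
pOH = 14 - 5.88
pOH = 8.12

8.12


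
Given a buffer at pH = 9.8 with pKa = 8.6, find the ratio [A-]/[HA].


[A-]/[HA] = 10^(pH - pKa)
= 10^(9.8 - 8.6)
= 15.8489

15.8489


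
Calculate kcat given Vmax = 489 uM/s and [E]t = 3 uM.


kcat = Vmax / [E]t
kcat = 489 / 3
kcat = 163.0 s^-1

163.0 s^-1


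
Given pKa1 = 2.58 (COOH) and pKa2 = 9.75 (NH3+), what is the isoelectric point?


pI = (pKa1 + pKa2) / 2
pI = (2.58 + 9.75) / 2
pI = 6.165

6.165


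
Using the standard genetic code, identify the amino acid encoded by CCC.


Standard genetic code lookup.
Codon CCC -> Pro

Pro


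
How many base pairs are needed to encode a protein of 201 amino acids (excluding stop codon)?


Each amino acid = 1 codon = 3 bp
bp = 201 * 3 = 603 bp

603 bp


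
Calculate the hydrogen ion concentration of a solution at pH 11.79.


[H+] = 10^(-pH)
[H+] = 10^(-11.79)
[H+] = 1.622e-12 M

1.622e-12 M


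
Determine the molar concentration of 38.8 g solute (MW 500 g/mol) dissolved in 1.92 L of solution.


C = (mass / MW) / volume
C = (38.8 / 500) / 1.92
C = 0.0404 M

0.0404 M


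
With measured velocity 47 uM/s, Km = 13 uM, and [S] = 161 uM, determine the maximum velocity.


Vmax = v * (Km + [S]) / [S]
Vmax = 47 * (13 + 161) / 161
Vmax = 50.795 uM/s

50.795 uM/s


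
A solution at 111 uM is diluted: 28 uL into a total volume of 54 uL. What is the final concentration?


C2 = C1 * V1 / V2
C2 = 111 * 28 / 54
C2 = 57.5556 uM

57.5556 uM


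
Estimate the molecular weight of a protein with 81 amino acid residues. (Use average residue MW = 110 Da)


MW = n_residues * 110 Da
MW = 81 * 110
MW = 8910 Da

8910 Da


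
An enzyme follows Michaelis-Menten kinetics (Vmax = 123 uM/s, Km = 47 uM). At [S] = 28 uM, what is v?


v = Vmax * [S] / (Km + [S])
v = 123 * 28 / (47 + 28)
v = 45.92 uM/s

45.92 uM/s


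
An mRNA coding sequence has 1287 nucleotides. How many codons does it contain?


codons = nucleotides / 3
codons = 1287 / 3 = 429

429


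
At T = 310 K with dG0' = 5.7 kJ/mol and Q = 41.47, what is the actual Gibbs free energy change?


dG = dG0' + RT * ln(Q) / 1000
dG = 5.7 + 8.314 * 310 * ln(41.47) / 1000
dG = 15.3005 kJ/mol

15.3005 kJ/mol


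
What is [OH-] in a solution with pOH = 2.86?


[OH-] = 10^(-pOH)
[OH-] = 10^(-2.86)
[OH-] = 0.0014 M

0.0014 M


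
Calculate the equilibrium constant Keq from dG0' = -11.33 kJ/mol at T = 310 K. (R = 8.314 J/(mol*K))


Keq = exp(-dG0 * 1000 / (R * T))
Keq = exp(-(-11.33) * 1000 / (8.314 * 310))
Keq = 81.1261

81.1261


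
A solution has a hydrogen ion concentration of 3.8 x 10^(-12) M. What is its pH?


pH = -log10([H+])
pH = -log10(3.8 x 10^(-12))
pH = 11.4202

11.4202


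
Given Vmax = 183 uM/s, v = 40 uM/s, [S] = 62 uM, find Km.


Km = [S] * (Vmax - v) / v
Km = 62 * (183 - 40) / 40
Km = 221.65 uM

221.65 uM


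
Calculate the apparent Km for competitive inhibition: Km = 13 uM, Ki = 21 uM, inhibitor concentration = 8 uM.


Km_app = Km * (1 + [I]/Ki)
Km_app = 13 * (1 + 8/21)
Km_app = 17.9524 uM

17.9524 uM


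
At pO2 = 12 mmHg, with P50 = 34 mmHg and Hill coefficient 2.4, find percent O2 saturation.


Y = pO2^n / (P50^n + pO2^n)
Y = 12^2.4 / (34^2.4 + 12^2.4)
Y = 7.59%

7.59%


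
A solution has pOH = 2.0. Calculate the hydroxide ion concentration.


[OH-] = 10^(-pOH)
[OH-] = 10^(-2.0)
[OH-] = 0.01 M

0.01 M


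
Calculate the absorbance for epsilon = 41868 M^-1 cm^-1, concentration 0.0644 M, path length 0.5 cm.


A = epsilon * c * l
A = 41868 * 0.0644 * 0.5
A = 1348.1496

1348.1496


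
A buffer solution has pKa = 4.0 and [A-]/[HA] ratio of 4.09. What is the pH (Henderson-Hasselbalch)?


pH = pKa + log10([A-]/[HA])
pH = 4.0 + log10(4.09)
pH = 4.6117

4.6117


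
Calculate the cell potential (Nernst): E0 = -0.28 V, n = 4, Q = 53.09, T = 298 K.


E = E0 - (RT/nF) * ln(Q)
E = -0.28 - (8.314 * 298 / (4 * 96485)) * ln(53.09)
E = -0.3055 V

-0.3055 V


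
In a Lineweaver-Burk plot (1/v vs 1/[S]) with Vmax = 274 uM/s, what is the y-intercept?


y-intercept = 1/Vmax
= 1/274
= 0.0036 s/uM

0.0036 s/uM


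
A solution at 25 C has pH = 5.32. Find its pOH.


pOH = 14 - pH
pOH = 14 - 5.32
pOH = 8.68

8.68


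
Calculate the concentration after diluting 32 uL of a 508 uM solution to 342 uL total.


C2 = C1 * V1 / V2
C2 = 508 * 32 / 342
C2 = 47.5322 uM

47.5322 uM


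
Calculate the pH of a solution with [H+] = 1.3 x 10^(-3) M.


pH = -log10([H+])
pH = -log10(1.3 x 10^(-3))
pH = 2.8861

2.8861


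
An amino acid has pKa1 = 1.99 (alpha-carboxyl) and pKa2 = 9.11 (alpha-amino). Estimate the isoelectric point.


pI = (pKa1 + pKa2) / 2
pI = (1.99 + 9.11) / 2
pI = 5.55

5.55


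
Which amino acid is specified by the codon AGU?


Standard genetic code lookup.
Codon AGU -> Ser

Ser


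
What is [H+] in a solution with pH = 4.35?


[H+] = 10^(-pH)
[H+] = 10^(-4.35)
[H+] = 4.467e-05 M

4.467e-05 M


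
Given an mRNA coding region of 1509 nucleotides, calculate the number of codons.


codons = nucleotides / 3
codons = 1509 / 3 = 503

503


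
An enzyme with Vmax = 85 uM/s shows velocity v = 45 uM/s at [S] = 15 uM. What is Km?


Km = [S] * (Vmax - v) / v
Km = 15 * (85 - 45) / 45
Km = 13.3333 uM

13.3333 uM


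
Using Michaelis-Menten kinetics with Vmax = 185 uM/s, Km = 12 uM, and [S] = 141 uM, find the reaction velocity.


v = Vmax * [S] / (Km + [S])
v = 185 * 141 / (12 + 141)
v = 170.4902 uM/s

170.4902 uM/s


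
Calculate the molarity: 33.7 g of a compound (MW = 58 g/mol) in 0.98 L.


C = (mass / MW) / volume
C = (33.7 / 58) / 0.98
C = 0.5929 M

0.5929 M


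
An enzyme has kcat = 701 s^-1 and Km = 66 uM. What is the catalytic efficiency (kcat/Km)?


Catalytic efficiency = kcat / Km
= 701 / 66
= 10.6212 uM^-1*s^-1

10.6212 uM^-1*s^-1


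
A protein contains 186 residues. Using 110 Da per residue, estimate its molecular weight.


MW = n_residues * 110 Da
MW = 186 * 110
MW = 20460 Da

20460 Da


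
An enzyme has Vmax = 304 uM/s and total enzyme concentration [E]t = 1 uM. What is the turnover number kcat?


kcat = Vmax / [E]t
kcat = 304 / 1
kcat = 304.0 s^-1

304.0 s^-1


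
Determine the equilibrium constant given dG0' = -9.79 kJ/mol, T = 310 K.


Keq = exp(-dG0 * 1000 / (R * T))
Keq = exp(-(-9.79) * 1000 / (8.314 * 310))
Keq = 44.6337

44.6337


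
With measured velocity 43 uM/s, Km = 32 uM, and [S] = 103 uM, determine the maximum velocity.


Vmax = v * (Km + [S]) / [S]
Vmax = 43 * (32 + 103) / 103
Vmax = 56.3592 uM/s

56.3592 uM/s


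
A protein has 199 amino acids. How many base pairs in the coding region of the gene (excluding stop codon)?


Each amino acid = 1 codon = 3 bp
bp = 199 * 3 = 597 bp

597 bp


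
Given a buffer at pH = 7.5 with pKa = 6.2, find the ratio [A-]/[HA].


[A-]/[HA] = 10^(pH - pKa)
= 10^(7.5 - 6.2)
= 19.9526

19.9526


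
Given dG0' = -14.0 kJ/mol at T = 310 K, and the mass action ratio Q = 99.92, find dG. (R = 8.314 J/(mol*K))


dG = dG0' + RT * ln(Q) / 1000
dG = -14.0 + 8.314 * 310 * ln(99.92) / 1000
dG = -2.133 kJ/mol

-2.133 kJ/mol


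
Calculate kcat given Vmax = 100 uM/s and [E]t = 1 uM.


kcat = Vmax / [E]t
kcat = 100 / 1
kcat = 100.0 s^-1

100.0 s^-1


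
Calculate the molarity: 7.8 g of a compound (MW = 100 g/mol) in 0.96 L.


C = (mass / MW) / volume
C = (7.8 / 100) / 0.96
C = 0.0813 M

0.0813 M


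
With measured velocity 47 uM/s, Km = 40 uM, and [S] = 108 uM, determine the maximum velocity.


Vmax = v * (Km + [S]) / [S]
Vmax = 47 * (40 + 108) / 108
Vmax = 64.4074 uM/s

64.4074 uM/s


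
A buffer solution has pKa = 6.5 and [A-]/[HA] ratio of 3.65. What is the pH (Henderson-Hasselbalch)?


pH = pKa + log10([A-]/[HA])
pH = 6.5 + log10(3.65)
pH = 7.0623

7.0623


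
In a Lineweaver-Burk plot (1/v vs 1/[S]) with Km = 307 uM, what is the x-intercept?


x-intercept = -1/Km
= -1/307
= -0.0033 1/uM

-0.0033 1/uM


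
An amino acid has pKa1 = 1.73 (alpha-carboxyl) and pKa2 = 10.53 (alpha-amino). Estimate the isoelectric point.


pI = (pKa1 + pKa2) / 2
pI = (1.73 + 10.53) / 2
pI = 6.13

6.13


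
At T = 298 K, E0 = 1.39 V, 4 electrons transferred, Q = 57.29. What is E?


E = E0 - (RT/nF) * ln(Q)
E = 1.39 - (8.314 * 298 / (4 * 96485)) * ln(57.29)
E = 1.364 V

1.364 V


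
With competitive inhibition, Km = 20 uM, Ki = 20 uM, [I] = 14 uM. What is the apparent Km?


Km_app = Km * (1 + [I]/Ki)
Km_app = 20 * (1 + 14/20)
Km_app = 34.0 uM

34.0 uM


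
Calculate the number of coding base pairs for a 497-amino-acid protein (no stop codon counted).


Each amino acid = 1 codon = 3 bp
bp = 497 * 3 = 1491 bp

1491 bp


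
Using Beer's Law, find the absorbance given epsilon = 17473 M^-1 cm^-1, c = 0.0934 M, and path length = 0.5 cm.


A = epsilon * c * l
A = 17473 * 0.0934 * 0.5
A = 815.9891

815.9891


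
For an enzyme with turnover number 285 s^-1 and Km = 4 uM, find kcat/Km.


Catalytic efficiency = kcat / Km
= 285 / 4
= 71.25 uM^-1*s^-1

71.25 uM^-1*s^-1


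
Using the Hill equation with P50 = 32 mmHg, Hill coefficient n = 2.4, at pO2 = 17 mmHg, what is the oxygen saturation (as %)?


Y = pO2^n / (P50^n + pO2^n)
Y = 17^2.4 / (32^2.4 + 17^2.4)
Y = 17.97%

17.97%


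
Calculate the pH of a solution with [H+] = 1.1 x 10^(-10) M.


pH = -log10([H+])
pH = -log10(1.1 x 10^(-10))
pH = 9.9586

9.9586


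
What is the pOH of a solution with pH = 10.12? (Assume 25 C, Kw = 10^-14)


pOH = 14 - pH
pOH = 14 - 10.12
pOH = 3.88

3.88


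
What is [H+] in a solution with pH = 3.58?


[H+] = 10^(-pH)
[H+] = 10^(-3.58)
[H+] = 2.630e-04 M

2.630e-04 M


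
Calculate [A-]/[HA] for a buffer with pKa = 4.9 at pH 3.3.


[A-]/[HA] = 10^(pH - pKa)
= 10^(3.3 - 4.9)
= 0.0251

0.0251


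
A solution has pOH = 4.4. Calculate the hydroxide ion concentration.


[OH-] = 10^(-pOH)
[OH-] = 10^(-4.4)
[OH-] = 3.981e-05 M

3.981e-05 M


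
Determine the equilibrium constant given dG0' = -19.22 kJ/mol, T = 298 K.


Keq = exp(-dG0 * 1000 / (R * T))
Keq = exp(-(-19.22) * 1000 / (8.314 * 298))
Keq = 2339.2717

2339.2717


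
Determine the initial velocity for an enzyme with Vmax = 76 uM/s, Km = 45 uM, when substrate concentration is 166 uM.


v = Vmax * [S] / (Km + [S])
v = 76 * 166 / (45 + 166)
v = 59.7915 uM/s

59.7915 uM/s


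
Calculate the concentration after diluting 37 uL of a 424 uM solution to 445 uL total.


C2 = C1 * V1 / V2
C2 = 424 * 37 / 445
C2 = 35.2539 uM

35.2539 uM


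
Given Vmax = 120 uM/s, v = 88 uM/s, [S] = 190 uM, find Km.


Km = [S] * (Vmax - v) / v
Km = 190 * (120 - 88) / 88
Km = 69.0909 uM

69.0909 uM


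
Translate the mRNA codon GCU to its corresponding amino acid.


Standard genetic code lookup.
Codon GCU -> Ala

Ala


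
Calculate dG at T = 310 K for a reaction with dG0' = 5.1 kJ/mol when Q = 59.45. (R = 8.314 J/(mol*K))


dG = dG0' + RT * ln(Q) / 1000
dG = 5.1 + 8.314 * 310 * ln(59.45) / 1000
dG = 15.6288 kJ/mol

15.6288 kJ/mol


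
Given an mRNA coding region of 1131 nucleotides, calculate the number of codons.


codons = nucleotides / 3
codons = 1131 / 3 = 377

377


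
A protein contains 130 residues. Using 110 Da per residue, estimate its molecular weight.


MW = n_residues * 110 Da
MW = 130 * 110
MW = 14300 Da

14300 Da


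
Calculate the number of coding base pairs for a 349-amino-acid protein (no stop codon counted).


Each amino acid = 1 codon = 3 bp
bp = 349 * 3 = 1047 bp

1047 bp


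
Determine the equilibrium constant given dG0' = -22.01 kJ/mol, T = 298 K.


Keq = exp(-dG0 * 1000 / (R * T))
Keq = exp(-(-22.01) * 1000 / (8.314 * 298))
Keq = 7213.4126

7213.4126


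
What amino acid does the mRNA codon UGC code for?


Standard genetic code lookup.
Codon UGC -> Cys

Cys


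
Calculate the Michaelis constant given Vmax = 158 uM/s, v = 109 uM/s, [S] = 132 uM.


Km = [S] * (Vmax - v) / v
Km = 132 * (158 - 109) / 109
Km = 59.3394 uM

59.3394 uM


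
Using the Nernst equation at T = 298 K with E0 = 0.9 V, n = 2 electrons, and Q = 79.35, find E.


E = E0 - (RT/nF) * ln(Q)
E = 0.9 - (8.314 * 298 / (2 * 96485)) * ln(79.35)
E = 0.8438 V

0.8438 V


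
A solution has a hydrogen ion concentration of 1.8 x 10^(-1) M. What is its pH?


pH = -log10([H+])
pH = -log10(1.8 x 10^(-1))
pH = 0.7447

0.7447


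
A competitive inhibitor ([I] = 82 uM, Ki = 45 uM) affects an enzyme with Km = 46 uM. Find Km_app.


Km_app = Km * (1 + [I]/Ki)
Km_app = 46 * (1 + 82/45)
Km_app = 129.8222 uM

129.8222 uM


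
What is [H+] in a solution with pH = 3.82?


[H+] = 10^(-pH)
[H+] = 10^(-3.82)
[H+] = 1.514e-04 M

1.514e-04 M


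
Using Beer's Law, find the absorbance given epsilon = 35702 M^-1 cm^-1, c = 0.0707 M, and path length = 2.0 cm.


A = epsilon * c * l
A = 35702 * 0.0707 * 2.0
A = 5048.2628

5048.2628


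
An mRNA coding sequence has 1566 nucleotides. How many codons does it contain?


codons = nucleotides / 3
codons = 1566 / 3 = 522

522


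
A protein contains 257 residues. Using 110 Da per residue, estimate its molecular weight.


MW = n_residues * 110 Da
MW = 257 * 110
MW = 28270 Da

28270 Da


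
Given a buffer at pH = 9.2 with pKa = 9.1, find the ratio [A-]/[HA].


[A-]/[HA] = 10^(pH - pKa)
= 10^(9.2 - 9.1)
= 1.2589

1.2589


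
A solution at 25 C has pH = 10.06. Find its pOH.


pOH = 14 - pH
pOH = 14 - 10.06
pOH = 3.94

3.94


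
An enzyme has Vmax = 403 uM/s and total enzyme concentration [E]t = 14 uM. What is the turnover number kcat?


kcat = Vmax / [E]t
kcat = 403 / 14
kcat = 28.7857 s^-1

28.7857 s^-1


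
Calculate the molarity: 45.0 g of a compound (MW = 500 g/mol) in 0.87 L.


C = (mass / MW) / volume
C = (45.0 / 500) / 0.87
C = 0.1034 M

0.1034 M


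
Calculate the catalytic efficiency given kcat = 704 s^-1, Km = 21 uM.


Catalytic efficiency = kcat / Km
= 704 / 21
= 33.5238 uM^-1*s^-1

33.5238 uM^-1*s^-1


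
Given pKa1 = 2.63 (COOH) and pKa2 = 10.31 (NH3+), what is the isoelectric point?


pI = (pKa1 + pKa2) / 2
pI = (2.63 + 10.31) / 2
pI = 6.47

6.47


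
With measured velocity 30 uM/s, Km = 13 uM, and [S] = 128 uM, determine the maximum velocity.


Vmax = v * (Km + [S]) / [S]
Vmax = 30 * (13 + 128) / 128
Vmax = 33.0469 uM/s

33.0469 uM/s


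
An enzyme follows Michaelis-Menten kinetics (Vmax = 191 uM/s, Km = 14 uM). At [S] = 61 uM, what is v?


v = Vmax * [S] / (Km + [S])
v = 191 * 61 / (14 + 61)
v = 155.3467 uM/s

155.3467 uM/s


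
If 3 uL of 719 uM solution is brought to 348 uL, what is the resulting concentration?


C2 = C1 * V1 / V2
C2 = 719 * 3 / 348
C2 = 6.1983 uM

6.1983 uM


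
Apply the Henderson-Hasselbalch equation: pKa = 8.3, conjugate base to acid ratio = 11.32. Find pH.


pH = pKa + log10([A-]/[HA])
pH = 8.3 + log10(11.32)
pH = 9.3538

9.3538


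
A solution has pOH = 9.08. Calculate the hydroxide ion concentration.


[OH-] = 10^(-pOH)
[OH-] = 10^(-9.08)
[OH-] = 8.318e-10 M

8.318e-10 M


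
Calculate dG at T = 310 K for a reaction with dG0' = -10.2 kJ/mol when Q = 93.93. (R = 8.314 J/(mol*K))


dG = dG0' + RT * ln(Q) / 1000
dG = -10.2 + 8.314 * 310 * ln(93.93) / 1000
dG = 1.5077 kJ/mol

1.5077 kJ/mol


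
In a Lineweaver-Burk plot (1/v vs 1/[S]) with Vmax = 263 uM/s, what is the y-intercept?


y-intercept = 1/Vmax
= 1/263
= 0.0038 s/uM

0.0038 s/uM
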